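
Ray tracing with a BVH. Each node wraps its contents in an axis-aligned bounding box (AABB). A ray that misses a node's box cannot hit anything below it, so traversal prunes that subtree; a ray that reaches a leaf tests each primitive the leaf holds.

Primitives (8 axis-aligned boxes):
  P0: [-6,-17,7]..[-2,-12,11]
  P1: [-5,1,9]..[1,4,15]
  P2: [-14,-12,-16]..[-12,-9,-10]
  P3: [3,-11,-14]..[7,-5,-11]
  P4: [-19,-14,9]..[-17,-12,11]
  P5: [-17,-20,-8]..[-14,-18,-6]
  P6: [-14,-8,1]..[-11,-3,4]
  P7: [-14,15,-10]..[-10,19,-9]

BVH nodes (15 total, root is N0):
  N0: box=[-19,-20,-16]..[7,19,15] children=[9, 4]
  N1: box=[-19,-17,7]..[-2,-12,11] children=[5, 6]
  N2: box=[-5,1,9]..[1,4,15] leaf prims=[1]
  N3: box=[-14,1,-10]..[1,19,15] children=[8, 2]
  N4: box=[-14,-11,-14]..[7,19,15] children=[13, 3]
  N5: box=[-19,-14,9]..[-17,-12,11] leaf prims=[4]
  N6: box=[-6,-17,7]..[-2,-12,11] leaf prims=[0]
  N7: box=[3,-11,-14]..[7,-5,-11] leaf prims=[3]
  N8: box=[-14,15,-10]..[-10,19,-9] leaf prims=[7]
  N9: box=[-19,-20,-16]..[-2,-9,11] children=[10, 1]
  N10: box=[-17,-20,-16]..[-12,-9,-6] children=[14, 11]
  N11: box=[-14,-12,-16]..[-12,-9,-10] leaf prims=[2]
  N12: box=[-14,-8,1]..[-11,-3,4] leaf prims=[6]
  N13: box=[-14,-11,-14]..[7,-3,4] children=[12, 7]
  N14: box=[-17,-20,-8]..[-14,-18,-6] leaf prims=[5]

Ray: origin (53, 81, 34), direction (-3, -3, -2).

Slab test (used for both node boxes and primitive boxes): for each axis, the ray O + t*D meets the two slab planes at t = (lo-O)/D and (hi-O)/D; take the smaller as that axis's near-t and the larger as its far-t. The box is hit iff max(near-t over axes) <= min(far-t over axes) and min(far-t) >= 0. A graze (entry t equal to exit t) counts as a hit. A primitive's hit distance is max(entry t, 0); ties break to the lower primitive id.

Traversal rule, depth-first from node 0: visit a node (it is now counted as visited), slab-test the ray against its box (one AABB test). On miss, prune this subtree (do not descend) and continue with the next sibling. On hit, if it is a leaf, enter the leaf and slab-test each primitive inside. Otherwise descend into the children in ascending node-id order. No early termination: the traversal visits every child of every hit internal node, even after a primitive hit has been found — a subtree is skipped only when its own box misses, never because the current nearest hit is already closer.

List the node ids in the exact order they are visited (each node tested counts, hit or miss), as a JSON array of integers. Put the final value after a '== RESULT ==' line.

Traverse from the root:
N0 x:[46/3,24] y:[62/3,101/3] z:[19/2,25] -> hit [62/3,24], descend [4, 9]
  N4 x:[46/3,67/3] y:[62/3,92/3] z:[19/2,24] -> hit [62/3,67/3], descend [3, 13]
    N3 x:[52/3,67/3] y:[62/3,80/3] z:[19/2,22] -> hit [62/3,22], descend [2, 8]
      N2 x:[52/3,58/3] y:[77/3,80/3] z:[19/2,25/2] -> miss, prune
      N8 x:[21,67/3] y:[62/3,22] z:[43/2,22] -> hit [43/2,22] leaf, test {P7@t=43/2}
    N13 x:[46/3,67/3] y:[28,92/3] z:[15,24] -> miss, prune
  N9 x:[55/3,24] y:[30,101/3] z:[23/2,25] -> miss, prune

7 AABB tests over nodes [0, 4, 3, 2, 8, 13, 9]; 1 leaf entered; closest P7.

== RESULT ==
[0, 4, 3, 2, 8, 13, 9]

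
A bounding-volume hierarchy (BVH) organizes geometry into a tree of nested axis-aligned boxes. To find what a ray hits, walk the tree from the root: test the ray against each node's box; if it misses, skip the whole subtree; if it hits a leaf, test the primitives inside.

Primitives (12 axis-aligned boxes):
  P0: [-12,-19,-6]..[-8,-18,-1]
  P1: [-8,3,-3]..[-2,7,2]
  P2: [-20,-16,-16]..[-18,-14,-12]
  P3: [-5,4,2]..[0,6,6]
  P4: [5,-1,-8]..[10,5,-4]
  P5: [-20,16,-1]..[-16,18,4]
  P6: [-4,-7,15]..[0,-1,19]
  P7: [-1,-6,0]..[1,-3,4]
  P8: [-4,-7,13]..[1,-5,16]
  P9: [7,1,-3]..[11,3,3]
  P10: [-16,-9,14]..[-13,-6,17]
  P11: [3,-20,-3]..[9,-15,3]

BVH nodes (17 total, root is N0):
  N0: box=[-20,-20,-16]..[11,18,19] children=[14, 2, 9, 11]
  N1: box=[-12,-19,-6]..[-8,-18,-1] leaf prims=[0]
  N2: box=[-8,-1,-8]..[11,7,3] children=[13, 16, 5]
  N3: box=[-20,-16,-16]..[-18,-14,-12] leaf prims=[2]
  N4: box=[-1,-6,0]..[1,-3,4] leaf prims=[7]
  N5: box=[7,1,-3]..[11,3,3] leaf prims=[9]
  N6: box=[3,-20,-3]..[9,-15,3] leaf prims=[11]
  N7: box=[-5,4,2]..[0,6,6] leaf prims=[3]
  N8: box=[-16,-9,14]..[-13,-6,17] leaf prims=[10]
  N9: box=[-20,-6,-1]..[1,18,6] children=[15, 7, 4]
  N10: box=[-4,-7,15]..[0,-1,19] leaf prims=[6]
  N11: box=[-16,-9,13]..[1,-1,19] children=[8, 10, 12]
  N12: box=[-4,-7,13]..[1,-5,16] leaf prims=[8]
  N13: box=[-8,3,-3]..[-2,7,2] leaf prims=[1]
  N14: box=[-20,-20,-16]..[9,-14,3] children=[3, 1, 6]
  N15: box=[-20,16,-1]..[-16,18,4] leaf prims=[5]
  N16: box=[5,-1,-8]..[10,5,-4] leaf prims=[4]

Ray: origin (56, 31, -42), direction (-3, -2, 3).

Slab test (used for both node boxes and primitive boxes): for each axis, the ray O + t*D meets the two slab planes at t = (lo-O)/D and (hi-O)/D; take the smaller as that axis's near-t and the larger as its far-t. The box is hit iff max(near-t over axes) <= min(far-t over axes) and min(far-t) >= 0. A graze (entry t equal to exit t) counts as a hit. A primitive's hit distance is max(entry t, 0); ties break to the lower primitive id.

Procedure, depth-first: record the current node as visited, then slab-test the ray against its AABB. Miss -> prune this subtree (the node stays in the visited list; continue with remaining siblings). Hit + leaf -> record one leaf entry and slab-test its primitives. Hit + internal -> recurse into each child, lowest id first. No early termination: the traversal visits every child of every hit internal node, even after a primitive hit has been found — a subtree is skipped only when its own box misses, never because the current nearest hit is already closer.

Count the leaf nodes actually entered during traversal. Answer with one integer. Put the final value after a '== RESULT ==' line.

Walk:
N0 x:[15,76/3] y:[13/2,51/2] z:[26/3,61/3] -> hit [15,61/3], descend [2, 9, 11, 14]
  N2 x:[15,64/3] y:[12,16] z:[34/3,15] -> hit [15,15], descend [5, 13, 16]
    N5 x:[15,49/3] y:[14,15] z:[13,15] -> hit [15,15] leaf, test {P9@t=15}
    N13 x:[58/3,64/3] y:[12,14] z:[13,44/3] -> miss, prune
    N16 x:[46/3,17] y:[13,16] z:[34/3,38/3] -> miss, prune
  N9 x:[55/3,76/3] y:[13/2,37/2] z:[41/3,16] -> miss, prune
  N11 x:[55/3,24] y:[16,20] z:[55/3,61/3] -> hit [55/3,20], descend [8, 10, 12]
    N8 x:[23,24] y:[37/2,20] z:[56/3,59/3] -> miss, prune
    N10 x:[56/3,20] y:[16,19] z:[19,61/3] -> hit [19,19] leaf, test {P6@t=19}
    N12 x:[55/3,20] y:[18,19] z:[55/3,58/3] -> hit [55/3,19] leaf, test {P8@t=55/3}
  N14 x:[47/3,76/3] y:[45/2,51/2] z:[26/3,15] -> miss, prune

11 AABB tests over nodes [0, 2, 5, 13, 16, 9, 11, 8, 10, 12, 14]; 3 leaves entered; closest P9.

== RESULT ==
3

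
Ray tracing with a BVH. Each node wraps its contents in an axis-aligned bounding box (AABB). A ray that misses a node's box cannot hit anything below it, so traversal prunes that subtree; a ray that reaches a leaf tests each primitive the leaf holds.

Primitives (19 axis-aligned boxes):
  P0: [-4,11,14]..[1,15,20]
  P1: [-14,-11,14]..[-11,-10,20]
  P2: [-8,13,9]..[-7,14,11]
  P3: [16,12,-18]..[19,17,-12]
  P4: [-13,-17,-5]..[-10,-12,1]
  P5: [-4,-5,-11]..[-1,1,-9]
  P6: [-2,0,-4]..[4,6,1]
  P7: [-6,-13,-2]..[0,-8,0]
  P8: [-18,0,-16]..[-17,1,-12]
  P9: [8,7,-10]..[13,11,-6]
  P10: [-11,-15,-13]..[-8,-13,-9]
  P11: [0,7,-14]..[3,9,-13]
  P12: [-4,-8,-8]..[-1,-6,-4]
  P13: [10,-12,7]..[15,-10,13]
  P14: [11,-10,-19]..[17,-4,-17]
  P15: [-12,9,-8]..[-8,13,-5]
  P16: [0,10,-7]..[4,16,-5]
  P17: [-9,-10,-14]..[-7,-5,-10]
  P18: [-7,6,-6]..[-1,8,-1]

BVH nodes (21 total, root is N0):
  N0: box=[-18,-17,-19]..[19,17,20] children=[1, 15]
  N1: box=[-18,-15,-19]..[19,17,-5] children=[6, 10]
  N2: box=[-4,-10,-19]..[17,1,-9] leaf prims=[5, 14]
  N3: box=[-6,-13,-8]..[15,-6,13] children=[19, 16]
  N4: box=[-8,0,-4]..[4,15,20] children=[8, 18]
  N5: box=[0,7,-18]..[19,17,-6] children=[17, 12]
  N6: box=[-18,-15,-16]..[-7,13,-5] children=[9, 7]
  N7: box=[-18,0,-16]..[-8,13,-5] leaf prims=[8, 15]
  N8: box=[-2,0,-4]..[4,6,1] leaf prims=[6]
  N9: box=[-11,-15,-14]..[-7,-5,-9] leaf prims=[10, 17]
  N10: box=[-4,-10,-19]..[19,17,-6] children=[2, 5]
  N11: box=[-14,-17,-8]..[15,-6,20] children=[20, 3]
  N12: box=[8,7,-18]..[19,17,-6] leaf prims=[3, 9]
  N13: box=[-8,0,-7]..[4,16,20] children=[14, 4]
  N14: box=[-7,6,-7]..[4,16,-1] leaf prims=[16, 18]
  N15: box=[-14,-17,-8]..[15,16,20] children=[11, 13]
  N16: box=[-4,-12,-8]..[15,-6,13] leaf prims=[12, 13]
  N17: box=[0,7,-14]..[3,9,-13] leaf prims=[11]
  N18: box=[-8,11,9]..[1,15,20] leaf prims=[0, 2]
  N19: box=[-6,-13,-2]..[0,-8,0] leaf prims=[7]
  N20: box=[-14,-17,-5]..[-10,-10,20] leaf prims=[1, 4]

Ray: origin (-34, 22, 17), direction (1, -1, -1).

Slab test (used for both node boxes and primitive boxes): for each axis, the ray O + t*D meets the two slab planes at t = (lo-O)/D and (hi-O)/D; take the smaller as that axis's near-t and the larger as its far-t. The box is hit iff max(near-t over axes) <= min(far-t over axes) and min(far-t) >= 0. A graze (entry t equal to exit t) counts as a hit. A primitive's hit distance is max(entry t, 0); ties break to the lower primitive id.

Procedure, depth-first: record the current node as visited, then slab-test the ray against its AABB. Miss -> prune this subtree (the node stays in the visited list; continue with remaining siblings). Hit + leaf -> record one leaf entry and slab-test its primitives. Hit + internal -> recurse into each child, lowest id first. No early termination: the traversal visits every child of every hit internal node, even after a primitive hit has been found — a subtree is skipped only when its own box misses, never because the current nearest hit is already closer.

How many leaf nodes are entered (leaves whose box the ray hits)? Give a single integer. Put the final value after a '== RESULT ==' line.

Trace the traversal:
N0 x:[16,53] y:[5,39] z:[-3,36] -> hit [16,36], descend [1, 15]
  N1 x:[16,53] y:[5,37] z:[22,36] -> hit [22,36], descend [6, 10]
    N6 x:[16,27] y:[9,37] z:[22,33] -> hit [22,27], descend [7, 9]
      N7 x:[16,26] y:[9,22] z:[22,33] -> hit [22,22] leaf, test {P8(miss), P15(miss)}
      N9 x:[23,27] y:[27,37] z:[26,31] -> hit [27,27] leaf, test {P10(miss), P17@t=27}
    N10 x:[30,53] y:[5,32] z:[23,36] -> hit [30,32], descend [2, 5]
      N2 x:[30,51] y:[21,32] z:[26,36] -> hit [30,32] leaf, test {P5(miss), P14(miss)}
      N5 x:[34,53] y:[5,15] z:[23,35] -> miss, prune
  N15 x:[20,49] y:[6,39] z:[-3,25] -> hit [20,25], descend [11, 13]
    N11 x:[20,49] y:[28,39] z:[-3,25] -> miss, prune
    N13 x:[26,38] y:[6,22] z:[-3,24] -> miss, prune

Visited [0, 1, 6, 7, 9, 10, 2, 5, 15, 11, 13]. Tests: 11 box, 3 leaf. Nearest: P17.

== RESULT ==
3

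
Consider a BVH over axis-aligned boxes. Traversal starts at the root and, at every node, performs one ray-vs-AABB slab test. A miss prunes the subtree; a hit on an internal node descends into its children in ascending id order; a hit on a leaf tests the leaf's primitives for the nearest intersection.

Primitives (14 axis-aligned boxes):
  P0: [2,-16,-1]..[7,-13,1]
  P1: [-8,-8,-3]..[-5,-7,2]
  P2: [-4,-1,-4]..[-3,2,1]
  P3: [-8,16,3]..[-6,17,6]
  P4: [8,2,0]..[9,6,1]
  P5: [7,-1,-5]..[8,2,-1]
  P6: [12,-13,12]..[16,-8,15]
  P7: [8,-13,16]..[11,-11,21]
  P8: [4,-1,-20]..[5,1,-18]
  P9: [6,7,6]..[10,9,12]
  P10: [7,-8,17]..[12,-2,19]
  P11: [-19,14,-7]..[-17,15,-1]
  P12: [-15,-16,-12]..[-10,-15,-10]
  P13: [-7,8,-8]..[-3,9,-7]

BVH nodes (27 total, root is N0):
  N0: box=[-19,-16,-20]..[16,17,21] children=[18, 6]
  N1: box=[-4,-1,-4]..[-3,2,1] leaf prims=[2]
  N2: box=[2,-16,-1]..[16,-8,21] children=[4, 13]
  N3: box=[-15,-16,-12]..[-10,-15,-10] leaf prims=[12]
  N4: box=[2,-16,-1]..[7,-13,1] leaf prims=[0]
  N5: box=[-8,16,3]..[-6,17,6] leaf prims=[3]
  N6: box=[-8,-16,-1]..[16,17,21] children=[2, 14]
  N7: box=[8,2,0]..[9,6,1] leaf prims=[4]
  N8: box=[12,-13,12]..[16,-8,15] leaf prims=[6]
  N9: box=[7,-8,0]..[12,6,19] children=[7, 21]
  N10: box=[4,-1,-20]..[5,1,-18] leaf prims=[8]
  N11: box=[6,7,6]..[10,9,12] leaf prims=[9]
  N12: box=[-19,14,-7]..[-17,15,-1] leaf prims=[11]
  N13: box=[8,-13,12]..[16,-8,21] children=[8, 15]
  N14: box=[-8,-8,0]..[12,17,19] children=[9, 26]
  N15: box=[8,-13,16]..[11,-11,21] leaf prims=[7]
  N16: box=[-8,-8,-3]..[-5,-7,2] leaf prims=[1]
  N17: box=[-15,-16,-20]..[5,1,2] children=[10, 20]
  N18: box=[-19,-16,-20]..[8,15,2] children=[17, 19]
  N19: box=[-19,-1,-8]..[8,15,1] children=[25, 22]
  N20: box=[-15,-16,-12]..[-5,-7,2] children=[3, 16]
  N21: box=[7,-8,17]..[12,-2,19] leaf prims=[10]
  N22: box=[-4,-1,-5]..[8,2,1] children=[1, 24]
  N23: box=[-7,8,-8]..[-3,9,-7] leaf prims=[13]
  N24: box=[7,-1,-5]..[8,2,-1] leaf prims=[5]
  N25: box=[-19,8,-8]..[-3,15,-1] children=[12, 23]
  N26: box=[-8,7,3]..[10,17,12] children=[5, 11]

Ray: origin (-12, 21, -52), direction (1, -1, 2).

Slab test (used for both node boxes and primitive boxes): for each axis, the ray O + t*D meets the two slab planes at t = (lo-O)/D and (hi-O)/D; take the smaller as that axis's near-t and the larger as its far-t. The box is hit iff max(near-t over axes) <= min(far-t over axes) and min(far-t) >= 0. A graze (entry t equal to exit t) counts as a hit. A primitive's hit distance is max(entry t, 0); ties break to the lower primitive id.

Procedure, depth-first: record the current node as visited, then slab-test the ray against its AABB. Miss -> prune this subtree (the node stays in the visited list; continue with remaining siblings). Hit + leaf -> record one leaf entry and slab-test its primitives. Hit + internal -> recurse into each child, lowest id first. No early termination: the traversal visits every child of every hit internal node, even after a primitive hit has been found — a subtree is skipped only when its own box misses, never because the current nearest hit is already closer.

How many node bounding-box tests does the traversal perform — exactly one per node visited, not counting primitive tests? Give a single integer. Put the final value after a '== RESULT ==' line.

Traverse from the root:
N0 x:[-7,28] y:[4,37] z:[16,73/2] -> hit [16,28], descend [6, 18]
  N6 x:[4,28] y:[4,37] z:[51/2,73/2] -> hit [51/2,28], descend [2, 14]
    N2 x:[14,28] y:[29,37] z:[51/2,73/2] -> miss, prune
    N14 x:[4,24] y:[4,29] z:[26,71/2] -> miss, prune
  N18 x:[-7,20] y:[6,37] z:[16,27] -> hit [16,20], descend [17, 19]
    N17 x:[-3,17] y:[20,37] z:[16,27] -> miss, prune
    N19 x:[-7,20] y:[6,22] z:[22,53/2] -> miss, prune

7 AABB tests over nodes [0, 6, 2, 14, 18, 17, 19]; 0 leaves entered; closest miss.

== RESULT ==
7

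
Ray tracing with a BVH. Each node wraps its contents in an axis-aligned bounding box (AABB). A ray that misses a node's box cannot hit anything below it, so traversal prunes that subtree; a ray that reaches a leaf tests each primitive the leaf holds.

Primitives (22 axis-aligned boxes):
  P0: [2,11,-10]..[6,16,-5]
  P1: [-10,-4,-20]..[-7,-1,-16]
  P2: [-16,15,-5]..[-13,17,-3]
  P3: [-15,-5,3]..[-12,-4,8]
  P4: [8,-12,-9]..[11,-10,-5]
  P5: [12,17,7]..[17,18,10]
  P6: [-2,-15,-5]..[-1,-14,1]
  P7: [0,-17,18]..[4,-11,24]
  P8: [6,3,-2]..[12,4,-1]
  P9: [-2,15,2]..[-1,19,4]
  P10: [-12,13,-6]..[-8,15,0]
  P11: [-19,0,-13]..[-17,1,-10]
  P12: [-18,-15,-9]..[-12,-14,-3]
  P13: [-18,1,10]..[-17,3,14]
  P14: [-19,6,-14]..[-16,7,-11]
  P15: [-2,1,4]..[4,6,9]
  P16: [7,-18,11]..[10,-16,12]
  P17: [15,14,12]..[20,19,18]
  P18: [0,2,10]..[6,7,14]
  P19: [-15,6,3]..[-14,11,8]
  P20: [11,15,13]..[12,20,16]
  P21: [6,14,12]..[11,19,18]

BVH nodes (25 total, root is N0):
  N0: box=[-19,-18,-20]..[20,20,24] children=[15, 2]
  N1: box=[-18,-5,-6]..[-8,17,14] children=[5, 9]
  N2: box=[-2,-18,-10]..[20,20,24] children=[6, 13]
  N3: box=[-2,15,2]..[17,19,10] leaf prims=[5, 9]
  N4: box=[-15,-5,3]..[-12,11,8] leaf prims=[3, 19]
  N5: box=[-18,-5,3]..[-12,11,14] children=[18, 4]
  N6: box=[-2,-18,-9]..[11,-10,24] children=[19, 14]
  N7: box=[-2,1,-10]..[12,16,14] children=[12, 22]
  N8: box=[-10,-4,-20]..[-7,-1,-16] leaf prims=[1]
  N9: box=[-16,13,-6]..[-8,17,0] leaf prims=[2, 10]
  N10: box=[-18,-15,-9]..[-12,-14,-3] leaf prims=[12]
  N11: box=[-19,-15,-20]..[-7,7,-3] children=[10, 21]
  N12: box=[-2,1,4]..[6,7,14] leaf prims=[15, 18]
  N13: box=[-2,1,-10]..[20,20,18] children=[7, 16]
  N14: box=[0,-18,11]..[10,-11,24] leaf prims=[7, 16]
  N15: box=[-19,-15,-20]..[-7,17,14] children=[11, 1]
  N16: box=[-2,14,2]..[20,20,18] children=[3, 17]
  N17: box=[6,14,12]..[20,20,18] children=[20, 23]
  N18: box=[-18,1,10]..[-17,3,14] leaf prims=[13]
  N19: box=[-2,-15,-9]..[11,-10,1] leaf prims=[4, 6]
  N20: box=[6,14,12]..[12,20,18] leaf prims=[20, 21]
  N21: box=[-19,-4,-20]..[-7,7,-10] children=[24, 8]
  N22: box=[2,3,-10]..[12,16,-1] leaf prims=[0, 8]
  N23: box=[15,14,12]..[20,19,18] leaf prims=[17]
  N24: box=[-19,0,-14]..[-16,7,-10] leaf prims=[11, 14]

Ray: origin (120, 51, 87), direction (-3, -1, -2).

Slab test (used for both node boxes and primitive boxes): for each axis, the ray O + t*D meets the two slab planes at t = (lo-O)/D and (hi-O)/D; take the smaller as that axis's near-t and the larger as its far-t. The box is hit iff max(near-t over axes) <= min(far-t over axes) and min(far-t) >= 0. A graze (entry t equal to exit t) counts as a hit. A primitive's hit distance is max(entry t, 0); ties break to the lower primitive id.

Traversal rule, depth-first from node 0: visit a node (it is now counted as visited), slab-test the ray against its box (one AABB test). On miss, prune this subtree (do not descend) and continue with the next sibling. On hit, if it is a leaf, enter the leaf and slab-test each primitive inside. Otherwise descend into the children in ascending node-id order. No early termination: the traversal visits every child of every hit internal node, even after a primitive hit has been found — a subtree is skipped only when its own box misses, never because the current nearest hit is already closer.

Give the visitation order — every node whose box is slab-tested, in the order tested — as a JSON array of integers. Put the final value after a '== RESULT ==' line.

Trace the traversal:
N0 x:[100/3,139/3] y:[31,69] z:[63/2,107/2] -> hit [100/3,139/3], descend [2, 15]
  N2 x:[100/3,122/3] y:[31,69] z:[63/2,97/2] -> hit [100/3,122/3], descend [6, 13]
    N6 x:[109/3,122/3] y:[61,69] z:[63/2,48] -> miss, prune
    N13 x:[100/3,122/3] y:[31,50] z:[69/2,97/2] -> hit [69/2,122/3], descend [7, 16]
      N7 x:[36,122/3] y:[35,50] z:[73/2,97/2] -> hit [73/2,122/3], descend [12, 22]
        N12 x:[38,122/3] y:[44,50] z:[73/2,83/2] -> miss, prune
        N22 x:[36,118/3] y:[35,48] z:[44,97/2] -> miss, prune
      N16 x:[100/3,122/3] y:[31,37] z:[69/2,85/2] -> hit [69/2,37], descend [3, 17]
        N3 x:[103/3,122/3] y:[32,36] z:[77/2,85/2] -> miss, prune
        N17 x:[100/3,38] y:[31,37] z:[69/2,75/2] -> hit [69/2,37], descend [20, 23]
          N20 x:[36,38] y:[31,37] z:[69/2,75/2] -> hit [36,37] leaf, test {P20@t=36, P21@t=109/3}
          N23 x:[100/3,35] y:[32,37] z:[69/2,75/2] -> hit [69/2,35] leaf, test {P17@t=69/2}
  N15 x:[127/3,139/3] y:[34,66] z:[73/2,107/2] -> hit [127/3,139/3], descend [1, 11]
    N1 x:[128/3,46] y:[34,56] z:[73/2,93/2] -> hit [128/3,46], descend [5, 9]
      N5 x:[44,46] y:[40,56] z:[73/2,42] -> miss, prune
      N9 x:[128/3,136/3] y:[34,38] z:[87/2,93/2] -> miss, prune
    N11 x:[127/3,139/3] y:[44,66] z:[45,107/2] -> hit [45,139/3], descend [10, 21]
      N10 x:[44,46] y:[65,66] z:[45,48] -> miss, prune
      N21 x:[127/3,139/3] y:[44,55] z:[97/2,107/2] -> miss, prune

Visited [0, 2, 6, 13, 7, 12, 22, 16, 3, 17, 20, 23, 15, 1, 5, 9, 11, 10, 21]. Tests: 19 box, 2 leaf. Nearest: P17.

== RESULT ==
[0, 2, 6, 13, 7, 12, 22, 16, 3, 17, 20, 23, 15, 1, 5, 9, 11, 10, 21]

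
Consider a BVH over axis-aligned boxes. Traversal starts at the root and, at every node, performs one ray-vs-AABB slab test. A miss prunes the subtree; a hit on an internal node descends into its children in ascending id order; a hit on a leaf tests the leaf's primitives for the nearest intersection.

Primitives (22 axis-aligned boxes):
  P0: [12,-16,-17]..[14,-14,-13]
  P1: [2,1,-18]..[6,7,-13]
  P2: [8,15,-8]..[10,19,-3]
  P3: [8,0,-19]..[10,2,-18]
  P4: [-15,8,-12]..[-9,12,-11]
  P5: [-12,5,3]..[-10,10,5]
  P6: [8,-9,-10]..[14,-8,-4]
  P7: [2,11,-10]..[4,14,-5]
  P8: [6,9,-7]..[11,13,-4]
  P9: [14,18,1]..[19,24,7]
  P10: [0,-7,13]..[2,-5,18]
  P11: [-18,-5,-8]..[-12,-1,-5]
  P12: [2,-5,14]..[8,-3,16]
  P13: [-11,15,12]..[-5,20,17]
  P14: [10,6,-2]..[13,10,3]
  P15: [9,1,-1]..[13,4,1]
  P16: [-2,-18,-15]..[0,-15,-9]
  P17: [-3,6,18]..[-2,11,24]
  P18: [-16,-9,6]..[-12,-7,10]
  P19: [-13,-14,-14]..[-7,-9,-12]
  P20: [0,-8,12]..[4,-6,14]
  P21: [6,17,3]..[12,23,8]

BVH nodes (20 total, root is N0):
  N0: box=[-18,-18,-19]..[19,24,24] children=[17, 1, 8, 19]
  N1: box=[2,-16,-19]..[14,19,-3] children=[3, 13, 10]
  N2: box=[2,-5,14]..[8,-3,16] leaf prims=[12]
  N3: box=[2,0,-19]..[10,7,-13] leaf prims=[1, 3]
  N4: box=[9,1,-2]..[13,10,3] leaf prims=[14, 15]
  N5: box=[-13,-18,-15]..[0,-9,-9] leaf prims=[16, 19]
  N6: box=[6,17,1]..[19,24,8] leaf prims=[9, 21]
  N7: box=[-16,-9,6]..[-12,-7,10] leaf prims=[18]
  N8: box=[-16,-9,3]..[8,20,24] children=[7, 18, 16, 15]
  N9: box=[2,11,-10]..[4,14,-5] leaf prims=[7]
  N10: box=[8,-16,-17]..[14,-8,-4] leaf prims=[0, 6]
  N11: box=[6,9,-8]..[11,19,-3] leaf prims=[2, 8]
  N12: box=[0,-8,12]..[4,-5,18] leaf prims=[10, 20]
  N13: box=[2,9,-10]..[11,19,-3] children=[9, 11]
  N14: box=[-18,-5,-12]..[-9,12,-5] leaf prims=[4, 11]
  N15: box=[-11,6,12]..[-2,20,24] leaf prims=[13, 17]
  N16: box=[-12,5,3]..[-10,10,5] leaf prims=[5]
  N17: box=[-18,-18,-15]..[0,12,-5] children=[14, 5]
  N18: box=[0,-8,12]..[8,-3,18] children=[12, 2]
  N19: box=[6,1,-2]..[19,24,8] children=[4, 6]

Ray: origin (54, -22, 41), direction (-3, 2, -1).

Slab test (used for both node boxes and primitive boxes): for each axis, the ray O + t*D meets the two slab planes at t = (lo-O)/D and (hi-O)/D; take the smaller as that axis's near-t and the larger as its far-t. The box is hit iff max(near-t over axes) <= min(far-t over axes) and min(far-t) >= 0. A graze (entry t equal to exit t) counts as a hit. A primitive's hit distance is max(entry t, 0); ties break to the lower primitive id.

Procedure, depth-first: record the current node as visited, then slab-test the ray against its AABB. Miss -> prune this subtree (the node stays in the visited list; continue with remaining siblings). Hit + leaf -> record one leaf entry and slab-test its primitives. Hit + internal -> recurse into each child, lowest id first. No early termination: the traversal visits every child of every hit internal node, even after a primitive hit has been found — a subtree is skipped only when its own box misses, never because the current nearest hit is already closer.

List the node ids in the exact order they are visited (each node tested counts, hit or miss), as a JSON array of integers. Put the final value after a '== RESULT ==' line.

Traverse from the root:
N0 x:[35/3,24] y:[2,23] z:[17,60] -> hit [17,23], descend [1, 8, 17, 19]
  N1 x:[40/3,52/3] y:[3,41/2] z:[44,60] -> miss, prune
  N8 x:[46/3,70/3] y:[13/2,21] z:[17,38] -> hit [17,21], descend [7, 15, 16, 18]
    N7 x:[22,70/3] y:[13/2,15/2] z:[31,35] -> miss, prune
    N15 x:[56/3,65/3] y:[14,21] z:[17,29] -> hit [56/3,21] leaf, test {P13(miss), P17(miss)}
    N16 x:[64/3,22] y:[27/2,16] z:[36,38] -> miss, prune
    N18 x:[46/3,18] y:[7,19/2] z:[23,29] -> miss, prune
  N17 x:[18,24] y:[2,17] z:[46,56] -> miss, prune
  N19 x:[35/3,16] y:[23/2,23] z:[33,43] -> miss, prune

Visited [0, 1, 8, 7, 15, 16, 18, 17, 19]. Tests: 9 box, 1 leaf. Nearest: miss.

== RESULT ==
[0, 1, 8, 7, 15, 16, 18, 17, 19]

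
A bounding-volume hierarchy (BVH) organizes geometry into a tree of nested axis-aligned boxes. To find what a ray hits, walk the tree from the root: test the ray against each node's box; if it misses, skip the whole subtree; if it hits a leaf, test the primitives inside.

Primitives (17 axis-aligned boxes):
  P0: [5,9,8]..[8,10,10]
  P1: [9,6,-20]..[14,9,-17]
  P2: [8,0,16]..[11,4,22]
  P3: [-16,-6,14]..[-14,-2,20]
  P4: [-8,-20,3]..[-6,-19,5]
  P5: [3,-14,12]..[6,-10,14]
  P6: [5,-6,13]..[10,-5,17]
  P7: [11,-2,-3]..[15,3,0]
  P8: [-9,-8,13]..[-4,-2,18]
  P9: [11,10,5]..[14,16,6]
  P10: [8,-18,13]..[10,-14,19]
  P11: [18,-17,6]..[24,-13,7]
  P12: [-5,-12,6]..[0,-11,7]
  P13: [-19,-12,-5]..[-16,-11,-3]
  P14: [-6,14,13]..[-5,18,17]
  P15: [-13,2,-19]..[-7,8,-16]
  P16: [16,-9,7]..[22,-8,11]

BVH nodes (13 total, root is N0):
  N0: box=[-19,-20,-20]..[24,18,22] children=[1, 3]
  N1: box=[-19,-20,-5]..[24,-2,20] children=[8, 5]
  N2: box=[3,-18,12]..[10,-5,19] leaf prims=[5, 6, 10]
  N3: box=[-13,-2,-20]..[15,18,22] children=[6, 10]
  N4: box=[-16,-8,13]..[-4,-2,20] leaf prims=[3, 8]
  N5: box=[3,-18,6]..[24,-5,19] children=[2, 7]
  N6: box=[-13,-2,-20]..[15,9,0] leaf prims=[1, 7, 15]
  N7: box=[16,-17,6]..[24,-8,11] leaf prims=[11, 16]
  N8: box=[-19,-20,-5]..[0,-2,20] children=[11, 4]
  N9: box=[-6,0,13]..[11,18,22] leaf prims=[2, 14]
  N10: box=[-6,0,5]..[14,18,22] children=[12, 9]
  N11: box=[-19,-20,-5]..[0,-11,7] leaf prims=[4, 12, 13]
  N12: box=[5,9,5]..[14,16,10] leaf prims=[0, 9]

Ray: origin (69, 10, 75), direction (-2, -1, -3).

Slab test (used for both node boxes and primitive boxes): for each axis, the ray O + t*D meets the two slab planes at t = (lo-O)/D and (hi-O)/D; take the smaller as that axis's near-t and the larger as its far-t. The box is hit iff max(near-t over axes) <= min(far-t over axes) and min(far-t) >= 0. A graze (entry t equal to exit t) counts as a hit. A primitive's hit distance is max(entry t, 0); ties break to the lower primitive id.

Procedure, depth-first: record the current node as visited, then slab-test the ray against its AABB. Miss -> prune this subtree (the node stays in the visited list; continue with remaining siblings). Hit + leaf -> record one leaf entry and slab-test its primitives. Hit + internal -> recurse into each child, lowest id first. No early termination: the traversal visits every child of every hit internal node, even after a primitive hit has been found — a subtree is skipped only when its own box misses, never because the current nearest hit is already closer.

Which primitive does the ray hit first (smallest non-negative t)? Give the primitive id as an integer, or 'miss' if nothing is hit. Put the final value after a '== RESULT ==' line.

Trace the traversal:
N0 x:[45/2,44] y:[-8,30] z:[53/3,95/3] -> hit [45/2,30], descend [1, 3]
  N1 x:[45/2,44] y:[12,30] z:[55/3,80/3] -> hit [45/2,80/3], descend [5, 8]
    N5 x:[45/2,33] y:[15,28] z:[56/3,23] -> hit [45/2,23], descend [2, 7]
      N2 x:[59/2,33] y:[15,28] z:[56/3,21] -> miss, prune
      N7 x:[45/2,53/2] y:[18,27] z:[64/3,23] -> hit [45/2,23] leaf, test {P11@t=23, P16(miss)}
    N8 x:[69/2,44] y:[12,30] z:[55/3,80/3] -> miss, prune
  N3 x:[27,41] y:[-8,12] z:[53/3,95/3] -> miss, prune

Visited [0, 1, 5, 2, 7, 8, 3]. Tests: 7 box, 1 leaf. Nearest: P11.

== RESULT ==
11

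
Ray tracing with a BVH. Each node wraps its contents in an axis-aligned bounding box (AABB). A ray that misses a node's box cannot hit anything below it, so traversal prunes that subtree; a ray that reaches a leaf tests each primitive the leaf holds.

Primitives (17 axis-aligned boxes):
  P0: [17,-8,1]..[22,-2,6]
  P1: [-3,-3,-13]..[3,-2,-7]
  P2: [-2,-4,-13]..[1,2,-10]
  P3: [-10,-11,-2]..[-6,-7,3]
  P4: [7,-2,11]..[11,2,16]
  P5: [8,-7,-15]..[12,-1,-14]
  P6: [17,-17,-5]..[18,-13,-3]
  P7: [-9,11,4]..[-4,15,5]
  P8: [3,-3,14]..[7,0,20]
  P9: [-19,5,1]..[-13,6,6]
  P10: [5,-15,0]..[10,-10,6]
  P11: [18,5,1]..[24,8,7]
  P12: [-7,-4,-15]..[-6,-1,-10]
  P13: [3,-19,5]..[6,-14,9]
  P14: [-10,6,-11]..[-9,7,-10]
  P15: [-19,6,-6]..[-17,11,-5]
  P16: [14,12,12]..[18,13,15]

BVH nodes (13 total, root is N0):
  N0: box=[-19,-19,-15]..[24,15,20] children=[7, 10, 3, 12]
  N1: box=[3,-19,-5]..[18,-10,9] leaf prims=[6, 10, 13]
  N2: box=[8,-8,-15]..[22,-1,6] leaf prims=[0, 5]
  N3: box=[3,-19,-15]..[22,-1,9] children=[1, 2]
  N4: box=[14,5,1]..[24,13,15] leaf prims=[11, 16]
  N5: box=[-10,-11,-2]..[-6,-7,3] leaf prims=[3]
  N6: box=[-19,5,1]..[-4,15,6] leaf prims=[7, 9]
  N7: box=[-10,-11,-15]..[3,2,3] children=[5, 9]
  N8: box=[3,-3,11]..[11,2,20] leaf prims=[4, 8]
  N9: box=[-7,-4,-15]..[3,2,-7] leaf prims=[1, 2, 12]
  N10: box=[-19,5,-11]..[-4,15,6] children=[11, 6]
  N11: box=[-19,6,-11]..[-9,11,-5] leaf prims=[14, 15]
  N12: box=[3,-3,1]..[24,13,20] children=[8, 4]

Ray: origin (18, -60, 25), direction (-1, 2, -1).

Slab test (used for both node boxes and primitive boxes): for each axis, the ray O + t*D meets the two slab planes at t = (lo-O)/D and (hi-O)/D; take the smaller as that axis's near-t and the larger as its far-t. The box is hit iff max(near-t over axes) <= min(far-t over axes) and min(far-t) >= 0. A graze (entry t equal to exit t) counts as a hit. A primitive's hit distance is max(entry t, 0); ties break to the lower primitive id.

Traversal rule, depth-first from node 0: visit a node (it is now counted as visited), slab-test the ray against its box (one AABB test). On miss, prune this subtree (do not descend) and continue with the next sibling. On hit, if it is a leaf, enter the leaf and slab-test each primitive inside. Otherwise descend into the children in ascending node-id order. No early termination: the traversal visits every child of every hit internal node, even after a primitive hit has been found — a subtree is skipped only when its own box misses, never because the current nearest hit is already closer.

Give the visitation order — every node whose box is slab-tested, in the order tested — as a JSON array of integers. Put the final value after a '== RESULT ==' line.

Trace the traversal:
N0 x:[-6,37] y:[41/2,75/2] z:[5,40] -> hit [41/2,37], descend [3, 7, 10, 12]
  N3 x:[-4,15] y:[41/2,59/2] z:[16,40] -> miss, prune
  N7 x:[15,28] y:[49/2,31] z:[22,40] -> hit [49/2,28], descend [5, 9]
    N5 x:[24,28] y:[49/2,53/2] z:[22,27] -> hit [49/2,53/2] leaf, test {P3@t=49/2}
    N9 x:[15,25] y:[28,31] z:[32,40] -> miss, prune
  N10 x:[22,37] y:[65/2,75/2] z:[19,36] -> hit [65/2,36], descend [6, 11]
    N6 x:[22,37] y:[65/2,75/2] z:[19,24] -> miss, prune
    N11 x:[27,37] y:[33,71/2] z:[30,36] -> hit [33,71/2] leaf, test {P14(miss), P15(miss)}
  N12 x:[-6,15] y:[57/2,73/2] z:[5,24] -> miss, prune

9 AABB tests over nodes [0, 3, 7, 5, 9, 10, 6, 11, 12]; 2 leaves entered; closest P3.

== RESULT ==
[0, 3, 7, 5, 9, 10, 6, 11, 12]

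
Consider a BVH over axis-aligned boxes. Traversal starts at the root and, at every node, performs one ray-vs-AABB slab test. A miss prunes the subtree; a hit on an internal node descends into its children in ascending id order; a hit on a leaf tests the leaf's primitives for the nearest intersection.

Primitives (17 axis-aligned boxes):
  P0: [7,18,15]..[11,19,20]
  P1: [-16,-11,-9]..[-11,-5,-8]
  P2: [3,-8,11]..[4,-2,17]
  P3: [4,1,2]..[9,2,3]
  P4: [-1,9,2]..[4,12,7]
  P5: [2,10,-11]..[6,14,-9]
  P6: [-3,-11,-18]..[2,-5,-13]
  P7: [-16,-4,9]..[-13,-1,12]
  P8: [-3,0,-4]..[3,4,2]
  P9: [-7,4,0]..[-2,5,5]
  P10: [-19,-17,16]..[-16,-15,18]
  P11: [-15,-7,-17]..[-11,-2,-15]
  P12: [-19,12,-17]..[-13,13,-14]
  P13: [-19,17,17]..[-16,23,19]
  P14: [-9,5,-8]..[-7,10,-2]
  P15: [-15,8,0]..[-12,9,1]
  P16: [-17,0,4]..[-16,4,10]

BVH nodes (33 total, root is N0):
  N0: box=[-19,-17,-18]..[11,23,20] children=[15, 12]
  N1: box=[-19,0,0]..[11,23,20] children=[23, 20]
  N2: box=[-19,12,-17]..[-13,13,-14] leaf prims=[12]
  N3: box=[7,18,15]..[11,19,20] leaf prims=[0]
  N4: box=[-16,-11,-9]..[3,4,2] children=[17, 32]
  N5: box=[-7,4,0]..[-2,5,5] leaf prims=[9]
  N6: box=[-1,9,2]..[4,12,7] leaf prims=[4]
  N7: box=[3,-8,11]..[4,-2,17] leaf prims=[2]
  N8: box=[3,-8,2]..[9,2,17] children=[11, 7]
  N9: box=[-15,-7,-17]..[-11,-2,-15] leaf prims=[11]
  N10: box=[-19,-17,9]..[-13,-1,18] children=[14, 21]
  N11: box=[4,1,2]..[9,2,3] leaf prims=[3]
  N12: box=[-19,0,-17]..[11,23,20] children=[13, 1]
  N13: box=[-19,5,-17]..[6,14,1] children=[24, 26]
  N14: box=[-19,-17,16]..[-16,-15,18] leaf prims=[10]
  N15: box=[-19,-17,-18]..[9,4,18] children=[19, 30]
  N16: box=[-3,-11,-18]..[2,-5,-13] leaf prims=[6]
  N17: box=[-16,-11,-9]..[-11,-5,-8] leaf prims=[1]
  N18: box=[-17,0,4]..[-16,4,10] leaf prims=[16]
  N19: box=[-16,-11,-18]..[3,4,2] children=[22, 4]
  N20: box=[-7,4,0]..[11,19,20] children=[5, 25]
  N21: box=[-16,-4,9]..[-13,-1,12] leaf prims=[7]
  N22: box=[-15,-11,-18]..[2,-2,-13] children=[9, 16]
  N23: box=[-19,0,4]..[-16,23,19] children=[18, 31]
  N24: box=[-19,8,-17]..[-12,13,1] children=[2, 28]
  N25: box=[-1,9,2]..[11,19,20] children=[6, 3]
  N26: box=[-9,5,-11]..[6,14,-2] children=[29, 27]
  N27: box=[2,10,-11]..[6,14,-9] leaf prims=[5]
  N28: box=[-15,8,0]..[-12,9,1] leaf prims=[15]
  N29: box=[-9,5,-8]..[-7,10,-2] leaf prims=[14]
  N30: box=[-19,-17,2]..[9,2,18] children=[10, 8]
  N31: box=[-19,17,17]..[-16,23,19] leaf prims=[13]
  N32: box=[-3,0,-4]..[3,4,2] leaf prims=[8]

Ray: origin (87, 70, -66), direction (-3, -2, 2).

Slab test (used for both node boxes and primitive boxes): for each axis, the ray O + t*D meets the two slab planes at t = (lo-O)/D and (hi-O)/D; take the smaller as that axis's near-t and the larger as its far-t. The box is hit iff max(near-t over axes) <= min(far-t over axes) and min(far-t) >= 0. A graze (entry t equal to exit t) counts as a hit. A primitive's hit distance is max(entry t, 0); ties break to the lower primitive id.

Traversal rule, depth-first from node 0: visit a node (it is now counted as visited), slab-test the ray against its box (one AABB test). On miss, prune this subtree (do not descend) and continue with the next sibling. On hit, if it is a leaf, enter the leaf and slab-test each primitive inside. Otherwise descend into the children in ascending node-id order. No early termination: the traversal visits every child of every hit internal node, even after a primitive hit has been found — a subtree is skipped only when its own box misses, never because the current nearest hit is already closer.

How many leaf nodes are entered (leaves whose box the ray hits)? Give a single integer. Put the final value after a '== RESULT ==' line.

Trace the traversal:
N0 x:[76/3,106/3] y:[47/2,87/2] z:[24,43] -> hit [76/3,106/3], descend [12, 15]
  N12 x:[76/3,106/3] y:[47/2,35] z:[49/2,43] -> hit [76/3,35], descend [1, 13]
    N1 x:[76/3,106/3] y:[47/2,35] z:[33,43] -> hit [33,35], descend [20, 23]
      N20 x:[76/3,94/3] y:[51/2,33] z:[33,43] -> miss, prune
      N23 x:[103/3,106/3] y:[47/2,35] z:[35,85/2] -> hit [35,35], descend [18, 31]
        N18 x:[103/3,104/3] y:[33,35] z:[35,38] -> miss, prune
        N31 x:[103/3,106/3] y:[47/2,53/2] z:[83/2,85/2] -> miss, prune
    N13 x:[27,106/3] y:[28,65/2] z:[49/2,67/2] -> hit [28,65/2], descend [24, 26]
      N24 x:[33,106/3] y:[57/2,31] z:[49/2,67/2] -> miss, prune
      N26 x:[27,32] y:[28,65/2] z:[55/2,32] -> hit [28,32], descend [27, 29]
        N27 x:[27,85/3] y:[28,30] z:[55/2,57/2] -> hit [28,85/3] leaf, test {P5@t=28}
        N29 x:[94/3,32] y:[30,65/2] z:[29,32] -> hit [94/3,32] leaf, test {P14@t=94/3}
  N15 x:[26,106/3] y:[33,87/2] z:[24,42] -> hit [33,106/3], descend [19, 30]
    N19 x:[28,103/3] y:[33,81/2] z:[24,34] -> hit [33,34], descend [4, 22]
      N4 x:[28,103/3] y:[33,81/2] z:[57/2,34] -> hit [33,34], descend [17, 32]
        N17 x:[98/3,103/3] y:[75/2,81/2] z:[57/2,29] -> miss, prune
        N32 x:[28,30] y:[33,35] z:[31,34] -> miss, prune
      N22 x:[85/3,34] y:[36,81/2] z:[24,53/2] -> miss, prune
    N30 x:[26,106/3] y:[34,87/2] z:[34,42] -> hit [34,106/3], descend [8, 10]
      N8 x:[26,28] y:[34,39] z:[34,83/2] -> miss, prune
      N10 x:[100/3,106/3] y:[71/2,87/2] z:[75/2,42] -> miss, prune

Summary -> nodes [0, 12, 1, 20, 23, 18, 31, 13, 24, 26, 27, 29, 15, 19, 4, 17, 32, 22, 30, 8, 10]; box-tests=21; leaf-entries=2; first=P5

== RESULT ==
2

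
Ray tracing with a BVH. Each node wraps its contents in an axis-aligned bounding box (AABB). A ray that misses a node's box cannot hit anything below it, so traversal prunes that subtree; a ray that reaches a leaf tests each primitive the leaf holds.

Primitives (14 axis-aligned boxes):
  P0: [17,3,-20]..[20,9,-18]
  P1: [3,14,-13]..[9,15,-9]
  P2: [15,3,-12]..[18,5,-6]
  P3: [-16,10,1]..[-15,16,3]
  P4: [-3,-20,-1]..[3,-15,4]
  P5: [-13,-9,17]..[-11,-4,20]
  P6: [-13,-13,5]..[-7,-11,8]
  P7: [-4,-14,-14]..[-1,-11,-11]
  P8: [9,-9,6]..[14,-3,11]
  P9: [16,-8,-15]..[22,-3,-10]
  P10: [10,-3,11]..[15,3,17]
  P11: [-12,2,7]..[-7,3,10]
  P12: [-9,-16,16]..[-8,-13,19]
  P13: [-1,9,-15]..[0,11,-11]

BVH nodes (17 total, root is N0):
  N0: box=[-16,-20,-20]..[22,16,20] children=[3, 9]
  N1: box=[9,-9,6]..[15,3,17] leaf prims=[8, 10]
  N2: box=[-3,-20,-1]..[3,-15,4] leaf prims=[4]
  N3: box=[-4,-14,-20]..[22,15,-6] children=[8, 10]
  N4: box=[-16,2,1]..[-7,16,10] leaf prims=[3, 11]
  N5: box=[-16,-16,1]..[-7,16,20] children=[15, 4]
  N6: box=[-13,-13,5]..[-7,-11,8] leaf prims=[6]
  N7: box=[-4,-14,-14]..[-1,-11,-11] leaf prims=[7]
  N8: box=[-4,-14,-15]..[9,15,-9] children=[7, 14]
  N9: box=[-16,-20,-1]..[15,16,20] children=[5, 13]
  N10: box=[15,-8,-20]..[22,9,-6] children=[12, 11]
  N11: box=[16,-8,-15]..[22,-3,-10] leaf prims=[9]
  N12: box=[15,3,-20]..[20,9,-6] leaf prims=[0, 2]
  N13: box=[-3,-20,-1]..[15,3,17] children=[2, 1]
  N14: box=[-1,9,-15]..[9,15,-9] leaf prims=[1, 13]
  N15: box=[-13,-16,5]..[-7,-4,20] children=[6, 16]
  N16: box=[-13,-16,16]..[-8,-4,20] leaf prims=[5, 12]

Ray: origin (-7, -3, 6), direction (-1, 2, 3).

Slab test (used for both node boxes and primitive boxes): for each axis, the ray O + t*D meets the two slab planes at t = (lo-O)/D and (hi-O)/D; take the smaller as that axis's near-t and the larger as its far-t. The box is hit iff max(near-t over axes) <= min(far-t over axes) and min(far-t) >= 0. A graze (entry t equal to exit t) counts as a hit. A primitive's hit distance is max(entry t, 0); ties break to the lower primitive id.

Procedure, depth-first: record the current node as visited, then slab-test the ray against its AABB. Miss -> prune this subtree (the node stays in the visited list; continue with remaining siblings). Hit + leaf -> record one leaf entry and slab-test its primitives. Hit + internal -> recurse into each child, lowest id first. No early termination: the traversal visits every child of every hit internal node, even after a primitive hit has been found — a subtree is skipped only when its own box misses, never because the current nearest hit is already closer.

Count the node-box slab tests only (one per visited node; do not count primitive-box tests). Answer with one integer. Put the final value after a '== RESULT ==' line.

Walk:
N0 x:[-29,9] y:[-17/2,19/2] z:[-26/3,14/3] -> hit [-17/2,14/3], descend [3, 9]
  N3 x:[-29,-3] y:[-11/2,9] z:[-26/3,-4] -> miss, prune
  N9 x:[-22,9] y:[-17/2,19/2] z:[-7/3,14/3] -> hit [-7/3,14/3], descend [5, 13]
    N5 x:[0,9] y:[-13/2,19/2] z:[-5/3,14/3] -> hit [0,14/3], descend [4, 15]
      N4 x:[0,9] y:[5/2,19/2] z:[-5/3,4/3] -> miss, prune
      N15 x:[0,6] y:[-13/2,-1/2] z:[-1/3,14/3] -> miss, prune
    N13 x:[-22,-4] y:[-17/2,3] z:[-7/3,11/3] -> miss, prune

Summary -> nodes [0, 3, 9, 5, 4, 15, 13]; box-tests=7; leaf-entries=0; first=miss

== RESULT ==
7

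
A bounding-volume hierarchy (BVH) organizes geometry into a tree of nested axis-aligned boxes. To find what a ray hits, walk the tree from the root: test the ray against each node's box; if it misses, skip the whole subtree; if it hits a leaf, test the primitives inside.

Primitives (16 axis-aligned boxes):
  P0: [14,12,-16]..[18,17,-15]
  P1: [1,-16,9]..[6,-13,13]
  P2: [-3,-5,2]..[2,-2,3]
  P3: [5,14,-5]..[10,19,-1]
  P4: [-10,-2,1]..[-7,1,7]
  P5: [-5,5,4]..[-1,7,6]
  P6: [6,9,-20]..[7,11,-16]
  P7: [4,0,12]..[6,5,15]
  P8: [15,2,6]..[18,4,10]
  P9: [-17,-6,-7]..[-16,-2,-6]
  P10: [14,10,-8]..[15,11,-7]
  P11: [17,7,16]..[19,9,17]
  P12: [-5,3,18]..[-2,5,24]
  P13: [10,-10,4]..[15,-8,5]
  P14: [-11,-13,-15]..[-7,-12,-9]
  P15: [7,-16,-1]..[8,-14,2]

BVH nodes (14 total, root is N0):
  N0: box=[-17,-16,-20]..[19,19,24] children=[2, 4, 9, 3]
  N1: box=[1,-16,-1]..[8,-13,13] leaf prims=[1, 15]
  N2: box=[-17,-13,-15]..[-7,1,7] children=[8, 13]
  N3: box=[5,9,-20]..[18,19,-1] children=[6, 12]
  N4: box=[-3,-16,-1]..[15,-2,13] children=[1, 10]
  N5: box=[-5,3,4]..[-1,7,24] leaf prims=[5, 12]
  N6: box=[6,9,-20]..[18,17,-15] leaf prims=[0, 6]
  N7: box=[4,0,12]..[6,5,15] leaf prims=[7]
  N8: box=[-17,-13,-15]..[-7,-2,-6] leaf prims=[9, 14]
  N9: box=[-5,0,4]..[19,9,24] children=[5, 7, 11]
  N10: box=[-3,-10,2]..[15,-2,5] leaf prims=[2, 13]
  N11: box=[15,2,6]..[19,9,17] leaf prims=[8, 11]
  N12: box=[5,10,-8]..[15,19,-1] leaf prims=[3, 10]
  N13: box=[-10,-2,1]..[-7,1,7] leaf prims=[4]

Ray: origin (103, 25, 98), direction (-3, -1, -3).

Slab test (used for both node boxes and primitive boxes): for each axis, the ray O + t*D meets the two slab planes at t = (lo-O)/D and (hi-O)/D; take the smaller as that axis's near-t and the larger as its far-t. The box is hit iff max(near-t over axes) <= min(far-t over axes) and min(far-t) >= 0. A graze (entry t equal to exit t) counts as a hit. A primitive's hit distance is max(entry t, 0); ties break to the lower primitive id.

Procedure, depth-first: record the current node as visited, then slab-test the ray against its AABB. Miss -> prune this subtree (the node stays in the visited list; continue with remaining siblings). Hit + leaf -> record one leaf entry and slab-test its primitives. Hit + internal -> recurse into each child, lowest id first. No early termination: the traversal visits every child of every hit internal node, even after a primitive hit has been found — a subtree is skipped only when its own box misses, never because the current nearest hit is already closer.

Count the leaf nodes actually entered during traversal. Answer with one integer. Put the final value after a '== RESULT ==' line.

Trace the traversal:
N0 x:[28,40] y:[6,41] z:[74/3,118/3] -> hit [28,118/3], descend [2, 3, 4, 9]
  N2 x:[110/3,40] y:[24,38] z:[91/3,113/3] -> hit [110/3,113/3], descend [8, 13]
    N8 x:[110/3,40] y:[27,38] z:[104/3,113/3] -> hit [110/3,113/3] leaf, test {P9(miss), P14@t=37}
    N13 x:[110/3,113/3] y:[24,27] z:[91/3,97/3] -> miss, prune
  N3 x:[85/3,98/3] y:[6,16] z:[33,118/3] -> miss, prune
  N4 x:[88/3,106/3] y:[27,41] z:[85/3,33] -> hit [88/3,33], descend [1, 10]
    N1 x:[95/3,34] y:[38,41] z:[85/3,33] -> miss, prune
    N10 x:[88/3,106/3] y:[27,35] z:[31,32] -> hit [31,32] leaf, test {P2(miss), P13(miss)}
  N9 x:[28,36] y:[16,25] z:[74/3,94/3] -> miss, prune

Summary -> nodes [0, 2, 8, 13, 3, 4, 1, 10, 9]; box-tests=9; leaf-entries=2; first=P14

== RESULT ==
2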